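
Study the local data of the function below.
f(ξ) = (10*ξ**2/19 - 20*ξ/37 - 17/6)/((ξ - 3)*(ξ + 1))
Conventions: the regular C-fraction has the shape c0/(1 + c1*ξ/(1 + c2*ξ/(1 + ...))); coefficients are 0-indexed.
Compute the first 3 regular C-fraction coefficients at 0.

Taylor coefficients (expand at 0): a_0 = 17/18, a_1 = -449/999, a_2 = 49997/113886.
c0 = a_0 = 17/18. Peel one level at a time: if S = 1 + c*ξ/S' with S'(0) = 1, then c is the ξ-coefficient of S and S' = c*ξ/(S - 1).
S_1 = c0/f = 1 + (898/1887)*ξ + (-5375479/22551537)*ξ^2 + ...; c1 = 898/1887.
S_2 = c1*ξ/(S_1 - 1) = 1 + (5375479/10731998)*ξ + ...; c2 = 5375479/10731998.

The regular C-fraction coefficients are [17/18, 898/1887, 5375479/10731998].


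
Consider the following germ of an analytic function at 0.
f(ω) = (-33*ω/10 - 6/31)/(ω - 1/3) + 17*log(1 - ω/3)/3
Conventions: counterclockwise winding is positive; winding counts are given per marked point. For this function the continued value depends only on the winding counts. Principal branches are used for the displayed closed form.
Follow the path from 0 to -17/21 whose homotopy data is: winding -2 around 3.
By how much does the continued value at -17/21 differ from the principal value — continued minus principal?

Continued minus principal equals -(68/3)*pi*i.

The rational part is single-valued and drops out of the difference; each branch term changes only by its own monodromy.
(17/3)*log(1 - ω/(3)): each positive loop around 3 adds 2*pi*i to the log, so winding -2 contributes (17/3)*(-2)*2*pi*i = -(68/3)*pi*i.
Summing the contributions at ω = -17/21 gives -(68/3)*pi*i.


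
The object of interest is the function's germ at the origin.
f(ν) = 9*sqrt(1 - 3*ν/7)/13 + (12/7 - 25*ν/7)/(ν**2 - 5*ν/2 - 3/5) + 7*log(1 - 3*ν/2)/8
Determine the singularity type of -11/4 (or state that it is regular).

The point is a regular point.

Denominator factors: ν**2 - 5*ν/2 - 3/5 = 1107/80 at ν = -11/4 — none vanishes.
Branch term sqrt(1 - ν/(7/3)): argument at -11/4 is 61/28, nonzero, so -11/4 is not its branch point (a point on a principal cut is still regular for the continued germ).
Branch term log(1 - ν/(2/3)): argument at -11/4 is 41/8, nonzero, so -11/4 is not its branch point (a point on a principal cut is still regular for the continued germ).
So the germ continues analytically to -11/4.


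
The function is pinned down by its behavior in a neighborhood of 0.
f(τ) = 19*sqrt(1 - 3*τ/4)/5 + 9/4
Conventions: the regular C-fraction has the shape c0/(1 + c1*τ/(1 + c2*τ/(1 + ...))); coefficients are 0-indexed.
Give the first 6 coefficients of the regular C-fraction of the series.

The regular C-fraction coefficients are [121/20, 57/242, -819/1936, -121/1456, -425/1456, -819/6800].

Taylor coefficients (expand at 0): a_0 = 121/20, a_1 = -57/40, a_2 = -171/640, a_3 = -513/5120, a_4 = -1539/32768, a_5 = -32319/1310720.
c0 = a_0 = 121/20. Peel one level at a time: if S = 1 + c*τ/S' with S'(0) = 1, then c is the τ-coefficient of S and S' = c*τ/(S - 1).
S_1 = c0/f = 1 + (57/242)*τ + (46683/468512)*τ^2 + ...; c1 = 57/242.
S_2 = c1*τ/(S_1 - 1) = 1 + (-819/1936)*τ + (-9/256)*τ^2 + ...; c2 = -819/1936.
S_3 = c2*τ/(S_2 - 1) = 1 + (-121/1456)*τ + (-51425/2119936)*τ^2 + ...; c3 = -121/1456.
S_4 = c3*τ/(S_3 - 1) = 1 + (-425/1456)*τ + (-9/256)*τ^2 + ...; c4 = -425/1456.
S_5 = c4*τ/(S_4 - 1) = 1 + (-819/6800)*τ + ...; c5 = -819/6800.


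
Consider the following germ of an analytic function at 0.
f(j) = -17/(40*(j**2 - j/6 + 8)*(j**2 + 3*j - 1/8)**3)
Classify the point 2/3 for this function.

Denominator factors: j**2 + 3*j - 1/8 = 167/72 at j = 2/3; j**2 - j/6 + 8 = 25/3 at j = 2/3 — none vanishes.
So the germ continues analytically to 2/3.

The point is a regular point.


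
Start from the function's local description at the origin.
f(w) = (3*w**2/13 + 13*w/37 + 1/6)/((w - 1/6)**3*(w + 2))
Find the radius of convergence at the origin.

The radius of convergence is 1/6.

Denominator factor (w + 2): pole of order 1 at -2, modulus 2.
Denominator factor (w - 1/6)^3: pole of order 3 at 1/6, modulus 1/6.
The radius of convergence is the smallest modulus among the singular points: 1/6.


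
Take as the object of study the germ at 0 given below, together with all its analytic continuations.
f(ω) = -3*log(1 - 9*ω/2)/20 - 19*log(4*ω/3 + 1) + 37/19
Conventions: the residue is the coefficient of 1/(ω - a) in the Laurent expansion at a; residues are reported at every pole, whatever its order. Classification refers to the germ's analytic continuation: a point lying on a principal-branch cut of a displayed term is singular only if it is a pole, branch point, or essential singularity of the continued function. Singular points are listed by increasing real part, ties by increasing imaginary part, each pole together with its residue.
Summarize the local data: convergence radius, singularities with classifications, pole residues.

Radius of convergence at 0: 2/9.
At -3/4: a logarithmic branch point.
At 2/9: a logarithmic branch point.

Branch term (-19)*log(1 - ω/(-3/4)): its argument vanishes at ω = -3/4, a logarithmic branch point, modulus 3/4.
Branch term (-3/20)*log(1 - ω/(2/9)): its argument vanishes at ω = 2/9, a logarithmic branch point, modulus 2/9.
The radius of convergence is the smallest modulus among the singular points: 2/9.
List the singular points by increasing real part (a conjugate pair: the negative imaginary part first).


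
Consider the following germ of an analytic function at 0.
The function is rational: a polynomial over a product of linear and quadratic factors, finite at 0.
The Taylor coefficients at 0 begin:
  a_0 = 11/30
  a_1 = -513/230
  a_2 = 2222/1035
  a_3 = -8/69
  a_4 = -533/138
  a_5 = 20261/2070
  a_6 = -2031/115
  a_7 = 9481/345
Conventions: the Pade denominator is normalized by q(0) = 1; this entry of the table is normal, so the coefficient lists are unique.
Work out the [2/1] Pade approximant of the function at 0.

Taylor coefficients needed (read off): a_0 = 11/30, a_1 = -513/230, a_2 = 2222/1035, a_3 = -8/69.
Write the denominator as Q(ρ) = 1 + q1*ρ. Requiring Q*f - P = O(ρ^4) with deg P <= 2 kills the coefficients of ρ^3..ρ^3 in Q*f:
  ρ^3: a_3 + q1*a_2 = 0, i.e. -8/69 + (2222/1035)*q1 = 0.
Solving this linear system: q1 = 60/1111.
The numerator is Q*f truncated at degree 2: P0 = a_0 = 11/30; P1 = a_1 + q1*a_0 = -51353/23230; P2 = a_2 + q1*a_1 = 2330132/1149885.

The Pade approximant has numerator coefficients [11/30, -51353/23230, 2330132/1149885]; denominator coefficients [1, 60/1111].


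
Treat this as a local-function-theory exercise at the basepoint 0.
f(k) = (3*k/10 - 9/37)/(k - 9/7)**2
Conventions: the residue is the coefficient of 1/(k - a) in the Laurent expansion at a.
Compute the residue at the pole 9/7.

The residue is 3/10.

At the order-2 pole 9/7 set g(k) = (k - (9/7))^2*f(k) = 3*k/10 - 9/37.
Order-2 pole: residue = g'(a); g'(9/7) = 3/10, so the residue is 3/10.


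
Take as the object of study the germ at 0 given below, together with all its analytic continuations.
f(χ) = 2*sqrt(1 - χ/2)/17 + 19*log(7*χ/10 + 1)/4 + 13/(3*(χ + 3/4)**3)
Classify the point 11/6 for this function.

Denominator factors: χ + 3/4 = 31/12 at χ = 11/6 — none vanishes.
Branch term log(1 - χ/(-10/7)): argument at 11/6 is 137/60, nonzero, so 11/6 is not its branch point (a point on a principal cut is still regular for the continued germ).
Branch term sqrt(1 - χ/(2)): argument at 11/6 is 1/12, nonzero, so 11/6 is not its branch point (a point on a principal cut is still regular for the continued germ).
So the germ continues analytically to 11/6.

The point is a regular point.


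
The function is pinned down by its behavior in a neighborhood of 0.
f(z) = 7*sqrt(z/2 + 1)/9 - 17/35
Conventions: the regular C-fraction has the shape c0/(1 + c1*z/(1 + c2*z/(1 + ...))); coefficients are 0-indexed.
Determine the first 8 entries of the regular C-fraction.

The regular C-fraction coefficients are [92/315, -245/368, 291/368, 23/1164, 67/291, 291/4288, 781/4288, 67/781].

Taylor coefficients (expand at 0): a_0 = 92/315, a_1 = 7/36, a_2 = -7/288, a_3 = 7/1152, a_4 = -35/18432, a_5 = 49/73728, a_6 = -49/196608, a_7 = 77/786432.
c0 = a_0 = 92/315. Peel one level at a time: if S = 1 + c*z/S' with S'(0) = 1, then c is the z-coefficient of S and S' = c*z/(S - 1).
S_1 = c0/f = 1 + (-245/368)*z + (71295/135424)*z^2 + ...; c1 = -245/368.
S_2 = c1*z/(S_1 - 1) = 1 + (291/368)*z + (-1/64)*z^2 + ...; c2 = 291/368.
S_3 = c2*z/(S_2 - 1) = 1 + (23/1164)*z + (-1541/338724)*z^2 + ...; c3 = 23/1164.
S_4 = c3*z/(S_3 - 1) = 1 + (67/291)*z + (-1/64)*z^2 + ...; c4 = 67/291.
S_5 = c4*z/(S_4 - 1) = 1 + (291/4288)*z + (-227271/18386944)*z^2 + ...; c5 = 291/4288.
S_6 = c5*z/(S_5 - 1) = 1 + (781/4288)*z + (-1/64)*z^2 + ...; c6 = 781/4288.
S_7 = c6*z/(S_6 - 1) = 1 + (67/781)*z + ...; c7 = 67/781.


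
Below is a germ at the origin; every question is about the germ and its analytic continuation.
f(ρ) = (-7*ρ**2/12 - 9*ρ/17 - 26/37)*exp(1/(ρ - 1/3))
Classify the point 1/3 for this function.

The point is an essential singularity.

The exponent 1/(ρ - (1/3)) has a pole at 1/3, so exp(1/(ρ - (1/3))) takes every nonzero value near it: an essential singularity (not a pole of any order).


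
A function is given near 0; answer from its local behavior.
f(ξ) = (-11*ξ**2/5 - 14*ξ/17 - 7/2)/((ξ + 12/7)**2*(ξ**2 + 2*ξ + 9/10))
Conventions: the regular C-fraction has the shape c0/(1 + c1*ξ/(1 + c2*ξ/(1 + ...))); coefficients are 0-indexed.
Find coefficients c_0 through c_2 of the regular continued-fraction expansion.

The regular C-fraction coefficients are [-1715/1296, 965/306, -11681849/13780200].

Taylor coefficients (expand at 0): a_0 = -1715/1296, a_1 = 1654975/396576, a_2 = -274763041/28553472.
c0 = a_0 = -1715/1296. Peel one level at a time: if S = 1 + c*ξ/S' with S'(0) = 1, then c is the ξ-coefficient of S and S' = c*ξ/(S - 1).
S_1 = c0/f = 1 + (965/306)*ξ + (11681849/4369680)*ξ^2 + ...; c1 = 965/306.
S_2 = c1*ξ/(S_1 - 1) = 1 + (-11681849/13780200)*ξ + ...; c2 = -11681849/13780200.


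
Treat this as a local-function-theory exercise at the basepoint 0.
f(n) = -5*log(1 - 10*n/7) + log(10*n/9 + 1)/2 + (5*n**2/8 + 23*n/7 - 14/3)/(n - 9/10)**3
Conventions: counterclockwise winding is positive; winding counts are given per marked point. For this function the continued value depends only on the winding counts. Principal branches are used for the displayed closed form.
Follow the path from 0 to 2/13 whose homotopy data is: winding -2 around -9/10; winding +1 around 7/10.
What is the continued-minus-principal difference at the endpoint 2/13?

Continued minus principal equals -(12)*pi*i.

The rational part is single-valued and drops out of the difference; each branch term changes only by its own monodromy.
(-5)*log(1 - n/(7/10)): each positive loop around 7/10 adds 2*pi*i to the log, so winding +1 contributes (-5)*(1)*2*pi*i = -(10)*pi*i.
(1/2)*log(1 - n/(-9/10)): each positive loop around -9/10 adds 2*pi*i to the log, so winding -2 contributes (1/2)*(-2)*2*pi*i = -(2)*pi*i.
Summing the contributions at n = 2/13 gives -(12)*pi*i.


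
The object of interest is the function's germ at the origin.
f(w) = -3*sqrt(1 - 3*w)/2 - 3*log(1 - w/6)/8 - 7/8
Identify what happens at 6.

The point is a logarithmic branch point.

The term (-3/8)*log(1 - w/(6)) has argument 1 - 6/(6) = 0 at 6: a logarithmic (infinitely-sheeted) branch point; the remaining terms are analytic or single-valued there.


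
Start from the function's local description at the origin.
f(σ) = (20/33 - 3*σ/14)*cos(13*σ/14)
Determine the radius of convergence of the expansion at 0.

The radius of convergence is infinite.

The factor cos(13*σ/14) is entire and contributes no finite singular point.
The polynomial part has no poles.
No finite singular points: the Taylor series at 0 converges everywhere.


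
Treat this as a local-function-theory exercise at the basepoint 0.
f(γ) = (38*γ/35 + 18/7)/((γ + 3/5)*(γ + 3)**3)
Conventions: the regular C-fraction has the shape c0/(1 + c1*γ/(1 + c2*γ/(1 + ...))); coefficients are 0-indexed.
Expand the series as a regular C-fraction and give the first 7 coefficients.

The regular C-fraction coefficients are [10/63, 101/45, -2131/4545, 70590/215231, -5691451/90256374, 540743381/2386690254, 421657600/14299122601].

Taylor coefficients (expand at 0): a_0 = 10/63, a_1 = -202/567, a_2 = 1076/1701, a_3 = -5452/5103, a_4 = 9110/5103, a_5 = -2170/729, a_6 = 32552/6561.
c0 = a_0 = 10/63. Peel one level at a time: if S = 1 + c*γ/S' with S'(0) = 1, then c is the γ-coefficient of S and S' = c*γ/(S - 1).
S_1 = c0/f = 1 + (101/45)*γ + (2131/2025)*γ^2 + ...; c1 = 101/45.
S_2 = c1*γ/(S_1 - 1) = 1 + (-2131/4545)*γ + (4706/30603)*γ^2 + ...; c2 = -2131/4545.
S_3 = c2*γ/(S_2 - 1) = 1 + (70590/215231)*γ + (281755/13623483)*γ^2 + ...; c3 = 70590/215231.
S_4 = c3*γ/(S_3 - 1) = 1 + (-5691451/90256374)*γ + (25628851/1793861316)*γ^2 + ...; c4 = -5691451/90256374.
S_5 = c4*γ/(S_4 - 1) = 1 + (540743381/2386690254)*γ + (-190937600/28578916809)*γ^2 + ...; c5 = 540743381/2386690254.
S_6 = c5*γ/(S_5 - 1) = 1 + (421657600/14299122601)*γ + ...; c6 = 421657600/14299122601.


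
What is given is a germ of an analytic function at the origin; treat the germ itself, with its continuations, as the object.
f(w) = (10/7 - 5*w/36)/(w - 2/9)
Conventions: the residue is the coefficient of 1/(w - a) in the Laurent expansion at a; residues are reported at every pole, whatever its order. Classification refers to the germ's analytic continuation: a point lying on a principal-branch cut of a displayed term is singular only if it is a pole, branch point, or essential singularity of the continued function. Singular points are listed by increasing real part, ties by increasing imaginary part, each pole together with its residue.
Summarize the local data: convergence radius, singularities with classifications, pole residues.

Radius of convergence at 0: 2/9.
At 2/9: a pole of order 1; residue 1585/1134.

Denominator factor (w - 2/9): pole of order 1 at 2/9, modulus 2/9.
The radius of convergence is the smallest modulus among the singular points: 2/9.
At the order-1 pole 2/9 set g(w) = (w - (2/9))*f(w) = 10/7 - 5*w/36.
Simple pole: residue = g(a) at a = 2/9, which is 1585/1134.


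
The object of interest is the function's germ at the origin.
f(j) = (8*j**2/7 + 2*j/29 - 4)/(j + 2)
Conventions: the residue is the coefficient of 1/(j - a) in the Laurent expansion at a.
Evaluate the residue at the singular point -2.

The residue is 88/203.

At the order-1 pole -2 set g(j) = (j - (-2))*f(j) = 8*j**2/7 + 2*j/29 - 4.
Simple pole: residue = g(a) at a = -2, which is 88/203.


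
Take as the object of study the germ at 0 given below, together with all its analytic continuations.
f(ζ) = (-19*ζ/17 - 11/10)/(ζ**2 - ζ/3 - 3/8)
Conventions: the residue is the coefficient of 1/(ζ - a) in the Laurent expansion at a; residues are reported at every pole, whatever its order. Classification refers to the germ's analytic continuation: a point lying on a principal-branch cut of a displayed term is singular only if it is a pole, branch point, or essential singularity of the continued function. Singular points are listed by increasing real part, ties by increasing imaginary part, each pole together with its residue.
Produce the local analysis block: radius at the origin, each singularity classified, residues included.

Denominator factor (ζ**2 - ζ/3 - 3/8): discriminant 29/18, real irrational roots 1/6 + (1/12)*sqrt(58) and 1/6 - (1/12)*sqrt(58); poles of order 1, moduli 1/6 + (1/12)*sqrt(58) and -1/6 + (1/12)*sqrt(58).
The radius of convergence is the smallest modulus among the singular points: -1/6 + (1/12)*sqrt(58).
The factor ζ**2 - ζ/3 - 3/8 splits as (ζ - a)(ζ - a') with a = 1/6 - (1/12)*sqrt(58), a' = 1/6 + (1/12)*sqrt(58). At the order-1 pole a set g(ζ) = (ζ - a)*f(ζ) = [-19*ζ/17 - 11/10] / (ζ - a').
Simple pole: residue = g(a) at a = 1/6 - (1/12)*sqrt(58), which is -19/34 + (328/2465)*sqrt(58).
The factor ζ**2 - ζ/3 - 3/8 splits as (ζ - a)(ζ - a') with a = 1/6 + (1/12)*sqrt(58), a' = 1/6 - (1/12)*sqrt(58). At the order-1 pole a set g(ζ) = (ζ - a)*f(ζ) = [-19*ζ/17 - 11/10] / (ζ - a').
Simple pole: residue = g(a) at a = 1/6 + (1/12)*sqrt(58), which is -19/34 - (328/2465)*sqrt(58).
List the singular points by increasing real part (a conjugate pair: the negative imaginary part first).

Radius of convergence at 0: -1/6 + (1/12)*sqrt(58).
At 1/6 - (1/12)*sqrt(58): a pole of order 1; residue -19/34 + (328/2465)*sqrt(58).
At 1/6 + (1/12)*sqrt(58): a pole of order 1; residue -19/34 - (328/2465)*sqrt(58).


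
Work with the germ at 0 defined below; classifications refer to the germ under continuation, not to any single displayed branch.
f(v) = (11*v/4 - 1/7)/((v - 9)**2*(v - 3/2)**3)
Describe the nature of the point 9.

The denominator factor v - 9 vanishes at 9 and appears to the power 2; the numerator there equals 689/28, nonzero, and no other factor vanishes.
Hence a pole whose order is the multiplicity, 2.

The point is a pole of order 2.


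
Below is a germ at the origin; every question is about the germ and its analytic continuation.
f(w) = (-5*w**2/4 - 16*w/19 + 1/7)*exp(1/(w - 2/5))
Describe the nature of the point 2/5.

The point is an essential singularity.

The exponent 1/(w - (2/5)) has a pole at 2/5, so exp(1/(w - (2/5))) takes every nonzero value near it: an essential singularity (not a pole of any order).


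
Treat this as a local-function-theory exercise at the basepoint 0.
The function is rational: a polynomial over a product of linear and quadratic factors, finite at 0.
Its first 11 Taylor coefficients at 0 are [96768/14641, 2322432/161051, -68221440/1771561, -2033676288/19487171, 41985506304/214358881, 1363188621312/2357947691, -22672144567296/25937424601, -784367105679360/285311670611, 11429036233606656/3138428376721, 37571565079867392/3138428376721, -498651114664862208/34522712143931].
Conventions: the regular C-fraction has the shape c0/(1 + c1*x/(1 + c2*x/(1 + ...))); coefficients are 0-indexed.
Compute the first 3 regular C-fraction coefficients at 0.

The regular C-fraction coefficients are [96768/14641, -24/11, 427/88].

Taylor coefficients (read off): a_0 = 96768/14641, a_1 = 2322432/161051, a_2 = -68221440/1771561.
c0 = a_0 = 96768/14641. Peel one level at a time: if S = 1 + c*x/S' with S'(0) = 1, then c is the x-coefficient of S and S' = c*x/(S - 1).
S_1 = c0/f = 1 + (-24/11)*x + (1281/121)*x^2 + ...; c1 = -24/11.
S_2 = c1*x/(S_1 - 1) = 1 + (427/88)*x + ...; c2 = 427/88.


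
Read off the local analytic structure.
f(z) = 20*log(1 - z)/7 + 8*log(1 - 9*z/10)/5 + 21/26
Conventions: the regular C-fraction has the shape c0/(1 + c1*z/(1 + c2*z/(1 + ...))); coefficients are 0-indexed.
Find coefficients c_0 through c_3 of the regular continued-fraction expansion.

The regular C-fraction coefficients are [21/26, 19552/3675, -16038599/2763600, -163316461/12061026448].

Taylor coefficients (expand at 0): a_0 = 21/26, a_1 = -752/175, a_2 = -1817/875, a_3 = -17603/13125.
c0 = a_0 = 21/26. Peel one level at a time: if S = 1 + c*z/S' with S'(0) = 1, then c is the z-coefficient of S and S' = c*z/(S - 1).
S_1 = c0/f = 1 + (19552/3675)*z + (417003574/13505625)*z^2 + ...; c1 = 19552/3675.
S_2 = c1*z/(S_1 - 1) = 1 + (-16038599/2763600)*z + (-3332989/42412800)*z^2 + ...; c2 = -16038599/2763600.
S_3 = c2*z/(S_2 - 1) = 1 + (-163316461/12061026448)*z + ...; c3 = -163316461/12061026448.


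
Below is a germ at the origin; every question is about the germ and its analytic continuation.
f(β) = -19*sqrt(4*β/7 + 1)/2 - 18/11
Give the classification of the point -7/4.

The term (-19/2)*sqrt(1 - β/(-7/4)) has argument 1 - -7/4/(-7/4) = 0 at -7/4: a square-root (algebraic, two-sheeted) branch point; the remaining terms are analytic or single-valued there.

The point is an algebraic (square-root) branch point.


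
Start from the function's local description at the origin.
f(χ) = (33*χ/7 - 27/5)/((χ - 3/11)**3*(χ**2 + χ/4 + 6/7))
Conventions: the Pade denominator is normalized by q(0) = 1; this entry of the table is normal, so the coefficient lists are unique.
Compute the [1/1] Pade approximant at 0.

Taylor coefficients needed (expand at 0): a_0 = 9317/30, a_1 = 6597767/2160, a_2 = 1079138863/51840.
Write the denominator as Q(χ) = 1 + q1*χ. Requiring Q*f - P = O(χ^3) with deg P <= 1 kills the coefficients of χ^2..χ^2 in Q*f:
  χ^2: a_2 + q1*a_1 = 0, i.e. 1079138863/51840 + (6597767/2160)*q1 = 0.
Solving this linear system: q1 = -810773/118968.
The numerator is Q*f truncated at degree 1: P0 = a_0 = 9317/30; P1 = a_1 + q1*a_0 = 627700931/669195.

The Pade approximant has numerator coefficients [9317/30, 627700931/669195]; denominator coefficients [1, -810773/118968].


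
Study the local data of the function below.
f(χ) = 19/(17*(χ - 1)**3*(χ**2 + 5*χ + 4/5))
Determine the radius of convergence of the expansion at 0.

The radius of convergence is 5/2 - (1/10)*sqrt(545).

Denominator factor (χ - 1)^3: pole of order 3 at 1, modulus 1.
Denominator factor (χ**2 + 5*χ + 4/5): discriminant 109/5, real irrational roots -5/2 + (1/10)*sqrt(545) and -5/2 - (1/10)*sqrt(545); poles of order 1, moduli 5/2 - (1/10)*sqrt(545) and 5/2 + (1/10)*sqrt(545).
The radius of convergence is the smallest modulus among the singular points: 5/2 - (1/10)*sqrt(545).


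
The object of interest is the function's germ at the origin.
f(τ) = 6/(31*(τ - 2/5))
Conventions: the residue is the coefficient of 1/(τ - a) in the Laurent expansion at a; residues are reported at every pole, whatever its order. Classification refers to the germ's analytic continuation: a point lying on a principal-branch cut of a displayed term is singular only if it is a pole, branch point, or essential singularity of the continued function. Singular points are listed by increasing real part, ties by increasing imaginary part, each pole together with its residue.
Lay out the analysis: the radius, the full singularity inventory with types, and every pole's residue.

Denominator factor (τ - 2/5): pole of order 1 at 2/5, modulus 2/5.
The radius of convergence is the smallest modulus among the singular points: 2/5.
At the order-1 pole 2/5 set g(τ) = (τ - (2/5))*f(τ) = 6/31.
Simple pole: residue = g(a) at a = 2/5, which is 6/31.

Radius of convergence at 0: 2/5.
At 2/5: a pole of order 1; residue 6/31.


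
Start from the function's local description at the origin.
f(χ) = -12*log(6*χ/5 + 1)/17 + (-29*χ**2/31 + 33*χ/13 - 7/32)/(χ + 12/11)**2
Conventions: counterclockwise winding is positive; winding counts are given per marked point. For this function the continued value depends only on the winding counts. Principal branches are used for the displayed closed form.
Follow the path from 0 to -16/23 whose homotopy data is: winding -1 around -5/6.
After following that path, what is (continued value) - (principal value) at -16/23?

Continued minus principal equals (24/17)*pi*i.

The rational part is single-valued and drops out of the difference; each branch term changes only by its own monodromy.
(-12/17)*log(1 - χ/(-5/6)): each positive loop around -5/6 adds 2*pi*i to the log, so winding -1 contributes (-12/17)*(-1)*2*pi*i = (24/17)*pi*i.
Summing the contributions at χ = -16/23 gives (24/17)*pi*i.


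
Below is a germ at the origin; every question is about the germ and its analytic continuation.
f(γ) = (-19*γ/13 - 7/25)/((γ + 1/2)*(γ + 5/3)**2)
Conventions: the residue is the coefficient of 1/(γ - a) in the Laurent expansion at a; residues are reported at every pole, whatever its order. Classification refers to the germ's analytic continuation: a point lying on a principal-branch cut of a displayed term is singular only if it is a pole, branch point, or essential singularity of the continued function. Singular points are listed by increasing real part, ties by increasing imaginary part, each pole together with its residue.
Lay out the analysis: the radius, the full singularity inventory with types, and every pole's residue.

Radius of convergence at 0: 1/2.
At -5/3: a pole of order 2; residue -5274/15925.
At -1/2: a pole of order 1; residue 5274/15925.

Denominator factor (γ + 5/3)^2: pole of order 2 at -5/3, modulus 5/3.
Denominator factor (γ + 1/2): pole of order 1 at -1/2, modulus 1/2.
The radius of convergence is the smallest modulus among the singular points: 1/2.
At the order-2 pole -5/3 set g(γ) = (γ - (-5/3))^2*f(γ) = (-19*γ/13 - 7/25)/(γ + 1/2).
Order-2 pole: residue = g'(a); g'(-5/3) = -5274/15925, so the residue is -5274/15925.
At the order-1 pole -1/2 set g(γ) = (γ - (-1/2))*f(γ) = (-19*γ/13 - 7/25)/(γ + 5/3)**2.
Simple pole: residue = g(a) at a = -1/2, which is 5274/15925.
List the singular points by increasing real part (a conjugate pair: the negative imaginary part first).


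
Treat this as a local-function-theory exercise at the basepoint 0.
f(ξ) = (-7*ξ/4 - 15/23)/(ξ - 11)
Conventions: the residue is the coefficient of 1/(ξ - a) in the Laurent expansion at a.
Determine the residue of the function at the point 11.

At the order-1 pole 11 set g(ξ) = (ξ - (11))*f(ξ) = -7*ξ/4 - 15/23.
Simple pole: residue = g(a) at a = 11, which is -1831/92.

The residue is -1831/92.


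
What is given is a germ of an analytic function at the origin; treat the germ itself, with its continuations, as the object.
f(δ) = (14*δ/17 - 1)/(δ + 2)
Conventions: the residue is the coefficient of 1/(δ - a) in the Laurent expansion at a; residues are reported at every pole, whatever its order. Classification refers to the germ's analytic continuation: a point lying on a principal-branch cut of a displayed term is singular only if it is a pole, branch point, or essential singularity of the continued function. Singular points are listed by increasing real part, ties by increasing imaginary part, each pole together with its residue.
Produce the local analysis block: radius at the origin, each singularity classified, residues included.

Radius of convergence at 0: 2.
At -2: a pole of order 1; residue -45/17.

Denominator factor (δ + 2): pole of order 1 at -2, modulus 2.
The radius of convergence is the smallest modulus among the singular points: 2.
At the order-1 pole -2 set g(δ) = (δ - (-2))*f(δ) = 14*δ/17 - 1.
Simple pole: residue = g(a) at a = -2, which is -45/17.


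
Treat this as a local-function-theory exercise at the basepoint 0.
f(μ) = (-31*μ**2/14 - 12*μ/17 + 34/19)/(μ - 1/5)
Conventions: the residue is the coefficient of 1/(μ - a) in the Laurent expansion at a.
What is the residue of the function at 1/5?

The residue is 176327/113050.

At the order-1 pole 1/5 set g(μ) = (μ - (1/5))*f(μ) = -31*μ**2/14 - 12*μ/17 + 34/19.
Simple pole: residue = g(a) at a = 1/5, which is 176327/113050.


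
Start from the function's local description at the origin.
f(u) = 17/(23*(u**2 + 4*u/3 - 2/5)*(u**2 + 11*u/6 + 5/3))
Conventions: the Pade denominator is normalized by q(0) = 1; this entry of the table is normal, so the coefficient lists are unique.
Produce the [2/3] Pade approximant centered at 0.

The Pade approximant has numerator coefficients [-51/46, 4845/8717, -1530/8717]; denominator coefficients [1, -31093/11370, -48763/11370, -10519/4548].

Taylor coefficients needed (expand at 0): a_0 = -51/46, a_1 = -1139/460, a_2 = -7021/600, a_3 = -18706001/414000, a_4 = -2229063647/12420000, a_5 = -11528626483/16200000.
Write the denominator as Q(u) = 1 + q1*u + q2*u^2 + q3*u^3. Requiring Q*f - P = O(u^6) with deg P <= 2 kills the coefficients of u^3..u^5 in Q*f:
  u^3: a_3 + q1*a_2 + q2*a_1 + q3*a_0 = 0, i.e. -18706001/414000 + (-7021/600)*q1 + (-1139/460)*q2 + (-51/46)*q3 = 0.
  u^4: a_4 + q1*a_3 + q2*a_2 + q3*a_1 = 0, i.e. -2229063647/12420000 + (-18706001/414000)*q1 + (-7021/600)*q2 + (-1139/460)*q3 = 0.
  u^5: a_5 + q1*a_4 + q2*a_3 + q3*a_2 = 0, i.e. -11528626483/16200000 + (-2229063647/12420000)*q1 + (-18706001/414000)*q2 + (-7021/600)*q3 = 0.
Solving this linear system: q1 = -31093/11370, q2 = -48763/11370, q3 = -10519/4548.
The numerator is Q*f truncated at degree 2: P0 = a_0 = -51/46; P1 = a_1 + q1*a_0 = 4845/8717; P2 = a_2 + q1*a_1 + q2*a_0 = -1530/8717.


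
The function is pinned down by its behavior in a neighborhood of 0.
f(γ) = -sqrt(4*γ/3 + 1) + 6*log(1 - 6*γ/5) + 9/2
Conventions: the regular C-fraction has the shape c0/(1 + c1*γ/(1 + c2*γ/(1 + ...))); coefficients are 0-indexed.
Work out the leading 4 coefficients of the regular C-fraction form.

Taylor coefficients (expand at 0): a_0 = 7/2, a_1 = -118/15, a_2 = -922/225, a_3 = -12164/3375.
c0 = a_0 = 7/2. Peel one level at a time: if S = 1 + c*γ/S' with S'(0) = 1, then c is the γ-coefficient of S and S' = c*γ/(S - 1).
S_1 = c0/f = 1 + (236/105)*γ + (22868/3675)*γ^2 + ...; c1 = 236/105.
S_2 = c1*γ/(S_1 - 1) = 1 + (-5717/2065)*γ + (-146317/783225)*γ^2 + ...; c2 = -5717/2065.
S_3 = c2*γ/(S_2 - 1) = 1 + (-1024219/15178635)*γ + ...; c3 = -1024219/15178635.

The regular C-fraction coefficients are [7/2, 236/105, -5717/2065, -1024219/15178635].


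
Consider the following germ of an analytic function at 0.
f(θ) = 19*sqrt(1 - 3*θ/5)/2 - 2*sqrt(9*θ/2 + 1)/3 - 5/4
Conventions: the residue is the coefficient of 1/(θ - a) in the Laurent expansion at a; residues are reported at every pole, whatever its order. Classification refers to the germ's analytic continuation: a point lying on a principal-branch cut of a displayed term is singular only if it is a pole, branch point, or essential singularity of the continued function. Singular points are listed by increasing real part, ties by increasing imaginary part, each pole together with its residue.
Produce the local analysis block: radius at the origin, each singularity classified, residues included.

Branch term (-2/3)*sqrt(1 - θ/(-2/9)): its argument vanishes at θ = -2/9, a square-root branch point, modulus 2/9.
Branch term (19/2)*sqrt(1 - θ/(5/3)): its argument vanishes at θ = 5/3, a square-root branch point, modulus 5/3.
The radius of convergence is the smallest modulus among the singular points: 2/9.
List the singular points by increasing real part (a conjugate pair: the negative imaginary part first).

Radius of convergence at 0: 2/9.
At -2/9: an algebraic (square-root) branch point.
At 5/3: an algebraic (square-root) branch point.


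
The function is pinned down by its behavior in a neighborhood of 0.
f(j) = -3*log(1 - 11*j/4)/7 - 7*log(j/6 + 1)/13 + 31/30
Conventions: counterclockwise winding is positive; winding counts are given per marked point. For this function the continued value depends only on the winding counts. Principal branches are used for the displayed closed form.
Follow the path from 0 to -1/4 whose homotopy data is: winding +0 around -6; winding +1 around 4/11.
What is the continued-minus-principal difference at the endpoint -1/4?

The rational part is single-valued and drops out of the difference; each branch term changes only by its own monodromy.
(-3/7)*log(1 - j/(4/11)): each positive loop around 4/11 adds 2*pi*i to the log, so winding +1 contributes (-3/7)*(1)*2*pi*i = -(6/7)*pi*i.
(-7/13)*log(1 - j/(-6)): winding 0 around -6, so this term returns to its principal value, contribution 0.
Summing the contributions at j = -1/4 gives -(6/7)*pi*i.

Continued minus principal equals -(6/7)*pi*i.


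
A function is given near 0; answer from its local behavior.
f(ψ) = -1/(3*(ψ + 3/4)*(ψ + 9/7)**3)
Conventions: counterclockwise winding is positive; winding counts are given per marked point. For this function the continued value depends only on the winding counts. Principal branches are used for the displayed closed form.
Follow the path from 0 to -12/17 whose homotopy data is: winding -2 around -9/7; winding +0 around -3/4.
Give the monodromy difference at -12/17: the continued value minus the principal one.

Continued minus principal equals 0.

The function is rational, hence single-valued: continuing it around any pole returns the same value, so the difference is 0.


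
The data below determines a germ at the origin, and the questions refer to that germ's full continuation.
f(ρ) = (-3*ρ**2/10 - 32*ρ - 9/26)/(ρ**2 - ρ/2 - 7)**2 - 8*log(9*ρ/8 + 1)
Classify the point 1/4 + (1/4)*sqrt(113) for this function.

The denominator factor ρ**2 - ρ/2 - 7 vanishes at 1/4 + (1/4)*sqrt(113) and appears to the power 2; the numerator there equals -10903/1040 - (643/80)*sqrt(113), nonzero, and no other factor vanishes.
The branch terms are analytic at this point.
Hence a pole whose order is the multiplicity, 2.

The point is a pole of order 2.


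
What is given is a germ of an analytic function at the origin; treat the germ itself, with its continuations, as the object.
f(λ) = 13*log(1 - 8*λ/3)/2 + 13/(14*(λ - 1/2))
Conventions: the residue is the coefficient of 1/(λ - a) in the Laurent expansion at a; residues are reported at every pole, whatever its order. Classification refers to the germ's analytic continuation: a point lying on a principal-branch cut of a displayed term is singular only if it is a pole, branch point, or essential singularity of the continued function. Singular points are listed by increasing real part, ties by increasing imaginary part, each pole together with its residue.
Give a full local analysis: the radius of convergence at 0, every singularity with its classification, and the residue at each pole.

Radius of convergence at 0: 3/8.
At 3/8: a logarithmic branch point.
At 1/2: a pole of order 1; residue 13/14.

Denominator factor (λ - 1/2): pole of order 1 at 1/2, modulus 1/2.
Branch term (13/2)*log(1 - λ/(3/8)): its argument vanishes at λ = 3/8, a logarithmic branch point, modulus 3/8.
The radius of convergence is the smallest modulus among the singular points: 3/8.
The branch term is analytic at 1/2 and contributes nothing to the residue; only the rational part matters.
At the order-1 pole 1/2 set g(λ) = (λ - (1/2))*(rational part) = 13/14.
Simple pole: residue = g(a) at a = 1/2, which is 13/14.
List the singular points by increasing real part (a conjugate pair: the negative imaginary part first).


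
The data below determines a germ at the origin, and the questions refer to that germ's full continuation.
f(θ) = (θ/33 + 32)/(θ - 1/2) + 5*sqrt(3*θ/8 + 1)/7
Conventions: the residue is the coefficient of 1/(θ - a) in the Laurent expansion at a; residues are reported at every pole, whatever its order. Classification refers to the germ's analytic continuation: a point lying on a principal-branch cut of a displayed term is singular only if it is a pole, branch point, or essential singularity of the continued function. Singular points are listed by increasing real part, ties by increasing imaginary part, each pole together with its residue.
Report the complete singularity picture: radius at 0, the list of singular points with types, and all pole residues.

Radius of convergence at 0: 1/2.
At -8/3: an algebraic (square-root) branch point.
At 1/2: a pole of order 1; residue 2113/66.

Denominator factor (θ - 1/2): pole of order 1 at 1/2, modulus 1/2.
Branch term (5/7)*sqrt(1 - θ/(-8/3)): its argument vanishes at θ = -8/3, a square-root branch point, modulus 8/3.
The radius of convergence is the smallest modulus among the singular points: 1/2.
The branch term is analytic at 1/2 and contributes nothing to the residue; only the rational part matters.
At the order-1 pole 1/2 set g(θ) = (θ - (1/2))*(rational part) = θ/33 + 32.
Simple pole: residue = g(a) at a = 1/2, which is 2113/66.
List the singular points by increasing real part (a conjugate pair: the negative imaginary part first).


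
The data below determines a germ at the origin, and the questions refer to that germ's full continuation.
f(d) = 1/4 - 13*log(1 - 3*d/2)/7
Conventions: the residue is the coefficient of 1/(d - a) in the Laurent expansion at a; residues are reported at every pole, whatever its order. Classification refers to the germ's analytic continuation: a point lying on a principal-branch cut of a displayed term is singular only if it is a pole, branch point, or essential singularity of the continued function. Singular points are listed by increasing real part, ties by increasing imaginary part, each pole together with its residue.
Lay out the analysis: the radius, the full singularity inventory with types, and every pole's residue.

Branch term (-13/7)*log(1 - d/(2/3)): its argument vanishes at d = 2/3, a logarithmic branch point, modulus 2/3.
The radius of convergence is the smallest modulus among the singular points: 2/3.

Radius of convergence at 0: 2/3.
At 2/3: a logarithmic branch point.


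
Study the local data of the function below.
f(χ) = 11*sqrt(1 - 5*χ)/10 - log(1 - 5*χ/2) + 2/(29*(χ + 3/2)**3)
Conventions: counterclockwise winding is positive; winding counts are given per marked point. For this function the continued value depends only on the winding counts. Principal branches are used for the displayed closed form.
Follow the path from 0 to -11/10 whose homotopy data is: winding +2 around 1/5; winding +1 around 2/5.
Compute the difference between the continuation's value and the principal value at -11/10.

The rational part is single-valued and drops out of the difference; each branch term changes only by its own monodromy.
(11/10)*sqrt(1 - χ/(1/5)): winding +2 is even, the square root returns to the same sheet, contribution 0.
(-1)*log(1 - χ/(2/5)): each positive loop around 2/5 adds 2*pi*i to the log, so winding +1 contributes (-1)*(1)*2*pi*i = -(2)*pi*i.
Summing the contributions at χ = -11/10 gives -(2)*pi*i.

Continued minus principal equals -(2)*pi*i.


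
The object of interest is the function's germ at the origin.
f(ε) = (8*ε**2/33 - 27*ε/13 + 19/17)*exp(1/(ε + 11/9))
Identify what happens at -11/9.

The point is an essential singularity.

The exponent 1/(ε - (-11/9)) has a pole at -11/9, so exp(1/(ε - (-11/9))) takes every nonzero value near it: an essential singularity (not a pole of any order).


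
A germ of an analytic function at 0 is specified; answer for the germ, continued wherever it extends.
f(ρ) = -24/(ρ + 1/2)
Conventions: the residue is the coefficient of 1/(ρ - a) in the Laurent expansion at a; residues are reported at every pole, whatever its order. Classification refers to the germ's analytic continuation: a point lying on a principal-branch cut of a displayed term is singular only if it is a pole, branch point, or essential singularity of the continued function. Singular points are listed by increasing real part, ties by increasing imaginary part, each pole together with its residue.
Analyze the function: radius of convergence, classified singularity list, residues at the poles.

Denominator factor (ρ + 1/2): pole of order 1 at -1/2, modulus 1/2.
The radius of convergence is the smallest modulus among the singular points: 1/2.
At the order-1 pole -1/2 set g(ρ) = (ρ - (-1/2))*f(ρ) = -24.
Simple pole: residue = g(a) at a = -1/2, which is -24.

Radius of convergence at 0: 1/2.
At -1/2: a pole of order 1; residue -24.


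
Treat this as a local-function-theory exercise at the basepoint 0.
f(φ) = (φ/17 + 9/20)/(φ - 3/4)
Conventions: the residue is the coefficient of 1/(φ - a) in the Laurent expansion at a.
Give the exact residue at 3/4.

The residue is 42/85.

At the order-1 pole 3/4 set g(φ) = (φ - (3/4))*f(φ) = φ/17 + 9/20.
Simple pole: residue = g(a) at a = 3/4, which is 42/85.


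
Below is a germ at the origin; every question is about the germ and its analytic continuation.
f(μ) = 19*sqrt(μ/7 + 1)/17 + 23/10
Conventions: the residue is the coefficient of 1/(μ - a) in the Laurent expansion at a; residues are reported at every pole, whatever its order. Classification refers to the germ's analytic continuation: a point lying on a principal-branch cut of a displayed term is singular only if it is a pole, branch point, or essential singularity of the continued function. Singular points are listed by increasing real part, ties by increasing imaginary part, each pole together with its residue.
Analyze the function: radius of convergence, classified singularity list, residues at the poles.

Radius of convergence at 0: 7.
At -7: an algebraic (square-root) branch point.

Branch term (19/17)*sqrt(1 - μ/(-7)): its argument vanishes at μ = -7, a square-root branch point, modulus 7.
The radius of convergence is the smallest modulus among the singular points: 7.
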